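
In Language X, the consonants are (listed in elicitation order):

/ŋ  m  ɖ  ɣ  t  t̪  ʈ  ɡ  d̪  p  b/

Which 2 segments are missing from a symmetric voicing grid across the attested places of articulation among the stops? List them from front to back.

/d/, /k/

bilabial: voiceless /p/, voiced /b/.
dental: voiceless /t̪/, voiced /d̪/.
alveolar: voiceless /t/, voiced —.
retroflex: voiceless /ʈ/, voiced /ɖ/.
velar: voiceless —, voiced /ɡ/.
Gaps, from front to back: alveolar lacks voiced (/d/); velar lacks voiceless (/k/).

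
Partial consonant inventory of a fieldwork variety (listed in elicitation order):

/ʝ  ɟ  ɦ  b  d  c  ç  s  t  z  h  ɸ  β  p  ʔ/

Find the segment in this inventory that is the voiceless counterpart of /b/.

/b/ is a voiced bilabial stop.
The voiceless counterpart is a voiceless bilabial stop — in this inventory, /p/.

/p/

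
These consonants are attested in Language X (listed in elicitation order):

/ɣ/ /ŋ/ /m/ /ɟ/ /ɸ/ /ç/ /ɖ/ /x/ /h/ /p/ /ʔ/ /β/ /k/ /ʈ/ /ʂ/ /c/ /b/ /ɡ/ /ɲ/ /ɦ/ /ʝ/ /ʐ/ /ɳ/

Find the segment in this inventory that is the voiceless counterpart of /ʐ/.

/ʐ/ is a voiced retroflex fricative.
The voiceless counterpart is a voiceless retroflex fricative — in this inventory, /ʂ/.

/ʂ/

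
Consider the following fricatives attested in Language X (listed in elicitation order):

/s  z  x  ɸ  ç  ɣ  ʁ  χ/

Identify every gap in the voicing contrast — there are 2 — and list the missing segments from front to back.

/β/, /ʝ/

bilabial: voiceless /ɸ/, voiced —.
alveolar: voiceless /s/, voiced /z/.
palatal: voiceless /ç/, voiced —.
velar: voiceless /x/, voiced /ɣ/.
uvular: voiceless /χ/, voiced /ʁ/.
Gaps, from front to back: bilabial lacks voiced (/β/); palatal lacks voiced (/ʝ/).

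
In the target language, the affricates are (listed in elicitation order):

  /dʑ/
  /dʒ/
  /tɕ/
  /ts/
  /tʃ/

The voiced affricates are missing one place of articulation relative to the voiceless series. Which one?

alveolar

Voiceless: /ts/ (alveolar), /tʃ/ (postalveolar), /tɕ/ (alveolo-palatal).
Voiced: /dʒ/ (postalveolar), /dʑ/ (alveolo-palatal).
Every place of articulation has a voiced member except alveolar, where /dz/ would be expected.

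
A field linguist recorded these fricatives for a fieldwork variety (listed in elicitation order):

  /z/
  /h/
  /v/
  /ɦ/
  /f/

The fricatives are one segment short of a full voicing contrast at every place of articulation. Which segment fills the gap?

/s/

labiodental: voiceless /f/, voiced /v/.
alveolar: voiceless —, voiced /z/.
glottal: voiceless /h/, voiced /ɦ/.
The alveolar row has no voiceless member, so the gap is the voiceless alveolar fricative /s/.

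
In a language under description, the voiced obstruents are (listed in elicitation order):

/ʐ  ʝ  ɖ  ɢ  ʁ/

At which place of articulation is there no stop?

Stop: /ɖ/ (retroflex), /ɢ/ (uvular).
Fricative: /ʐ/ (retroflex), /ʝ/ (palatal), /ʁ/ (uvular).
Every place of articulation has a stop member except palatal, where /ɟ/ would be expected.

palatal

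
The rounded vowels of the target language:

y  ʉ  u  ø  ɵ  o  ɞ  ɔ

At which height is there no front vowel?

Front: /y/ (high), /ø/ (high-mid).
Central: /ʉ/ (high), /ɵ/ (high-mid), /ɞ/ (low-mid).
Back: /u/ (high), /o/ (high-mid), /ɔ/ (low-mid).
Every height has a front member except low-mid, where /œ/ would be expected.

low-mid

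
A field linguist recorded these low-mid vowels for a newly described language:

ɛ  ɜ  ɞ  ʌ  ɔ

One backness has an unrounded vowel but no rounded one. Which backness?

Unrounded: /ɛ/ (front), /ɜ/ (central), /ʌ/ (back).
Rounded: /ɞ/ (central), /ɔ/ (back).
Every backness has a rounded member except front, where /œ/ would be expected.

front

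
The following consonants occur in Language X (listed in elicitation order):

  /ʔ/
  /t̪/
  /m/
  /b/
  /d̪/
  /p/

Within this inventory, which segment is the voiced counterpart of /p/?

/p/ is a voiceless bilabial stop.
The voiced counterpart is a voiced bilabial stop — in this inventory, /b/.

/b/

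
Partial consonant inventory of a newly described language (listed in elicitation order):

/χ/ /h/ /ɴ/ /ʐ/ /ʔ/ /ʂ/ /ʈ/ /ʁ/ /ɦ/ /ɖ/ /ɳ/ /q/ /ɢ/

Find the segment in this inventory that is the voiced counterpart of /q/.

/ɢ/

/q/ is a voiceless uvular stop.
The voiced counterpart is a voiced uvular stop — in this inventory, /ɢ/.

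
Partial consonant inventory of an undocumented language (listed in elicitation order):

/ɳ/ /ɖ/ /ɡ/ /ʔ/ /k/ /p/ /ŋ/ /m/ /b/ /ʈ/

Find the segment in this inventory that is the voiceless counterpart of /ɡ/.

/ɡ/ is a voiced velar stop.
The voiceless counterpart is a voiceless velar stop — in this inventory, /k/.

/k/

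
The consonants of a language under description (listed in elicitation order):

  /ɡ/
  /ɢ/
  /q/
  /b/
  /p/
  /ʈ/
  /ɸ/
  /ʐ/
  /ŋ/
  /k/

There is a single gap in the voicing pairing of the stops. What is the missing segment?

Voiceless: /p/ (bilabial), /ʈ/ (retroflex), /k/ (velar), /q/ (uvular).
Voiced: /b/ (bilabial), /ɡ/ (velar), /ɢ/ (uvular).
The retroflex row has no voiced member, so the gap is the voiced retroflex stop /ɖ/.

/ɖ/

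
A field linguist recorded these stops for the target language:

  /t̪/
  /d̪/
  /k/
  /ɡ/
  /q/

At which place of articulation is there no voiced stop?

place of articulation  voiceless  voiced  
dental            t̪        d̪      
velar             k         ɡ       
uvular            q         —       
Every place of articulation has a voiced member except uvular, where /ɢ/ would be expected.

uvular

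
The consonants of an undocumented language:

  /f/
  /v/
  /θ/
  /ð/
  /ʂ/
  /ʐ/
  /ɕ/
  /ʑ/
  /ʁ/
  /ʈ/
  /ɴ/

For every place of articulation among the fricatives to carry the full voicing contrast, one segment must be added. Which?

/χ/

labiodental: voiceless /f/, voiced /v/.
dental: voiceless /θ/, voiced /ð/.
retroflex: voiceless /ʂ/, voiced /ʐ/.
alveolo-palatal: voiceless /ɕ/, voiced /ʑ/.
uvular: voiceless —, voiced /ʁ/.
The uvular row has no voiceless member, so the gap is the voiceless uvular fricative /χ/.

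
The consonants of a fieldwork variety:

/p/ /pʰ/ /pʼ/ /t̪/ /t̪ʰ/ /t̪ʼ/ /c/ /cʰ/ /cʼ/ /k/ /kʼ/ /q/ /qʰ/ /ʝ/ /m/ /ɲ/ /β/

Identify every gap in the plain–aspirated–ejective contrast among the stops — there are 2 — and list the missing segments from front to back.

Plain: /p/ (bilabial), /t̪/ (dental), /c/ (palatal), /k/ (velar), /q/ (uvular).
Aspirated: /pʰ/ (bilabial), /t̪ʰ/ (dental), /cʰ/ (palatal), /qʰ/ (uvular).
Ejective: /pʼ/ (bilabial), /t̪ʼ/ (dental), /cʼ/ (palatal), /kʼ/ (velar).
Gaps, from front to back: velar lacks aspirated (/kʰ/); uvular lacks ejective (/qʼ/).

/kʰ/, /qʼ/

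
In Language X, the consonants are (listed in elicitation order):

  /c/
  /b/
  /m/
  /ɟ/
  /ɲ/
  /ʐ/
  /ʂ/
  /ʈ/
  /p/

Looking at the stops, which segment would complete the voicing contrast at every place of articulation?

/ɖ/

bilabial: voiceless /p/, voiced /b/.
retroflex: voiceless /ʈ/, voiced —.
palatal: voiceless /c/, voiced /ɟ/.
The retroflex row has no voiced member, so the gap is the voiced retroflex stop /ɖ/.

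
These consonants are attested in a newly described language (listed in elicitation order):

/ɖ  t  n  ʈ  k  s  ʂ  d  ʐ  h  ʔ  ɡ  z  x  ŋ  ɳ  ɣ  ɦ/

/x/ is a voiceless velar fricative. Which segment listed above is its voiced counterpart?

The voiced counterpart is a voiced velar fricative — in this inventory, /ɣ/.

/ɣ/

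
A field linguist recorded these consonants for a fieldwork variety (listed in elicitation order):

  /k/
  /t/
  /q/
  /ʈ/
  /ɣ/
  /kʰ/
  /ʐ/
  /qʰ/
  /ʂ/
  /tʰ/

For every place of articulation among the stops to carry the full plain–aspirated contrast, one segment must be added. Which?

/ʈʰ/

Plain: /t/ (alveolar), /ʈ/ (retroflex), /k/ (velar), /q/ (uvular).
Aspirated: /tʰ/ (alveolar), /kʰ/ (velar), /qʰ/ (uvular).
The retroflex row has no aspirated member, so the gap is the aspirated retroflex stop /ʈʰ/.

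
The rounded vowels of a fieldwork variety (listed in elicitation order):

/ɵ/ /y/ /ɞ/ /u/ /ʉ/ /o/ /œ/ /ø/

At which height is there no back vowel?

low-mid

high: front /y/, central /ʉ/, back /u/.
high-mid: front /ø/, central /ɵ/, back /o/.
low-mid: front /œ/, central /ɞ/, back —.
Every height has a back member except low-mid, where /ɔ/ would be expected.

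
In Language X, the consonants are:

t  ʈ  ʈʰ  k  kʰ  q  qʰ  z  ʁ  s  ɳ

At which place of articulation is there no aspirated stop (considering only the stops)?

Plain: /t/ (alveolar), /ʈ/ (retroflex), /k/ (velar), /q/ (uvular).
Aspirated: /ʈʰ/ (retroflex), /kʰ/ (velar), /qʰ/ (uvular).
Every place of articulation has an aspirated member except alveolar, where /tʰ/ would be expected.

alveolar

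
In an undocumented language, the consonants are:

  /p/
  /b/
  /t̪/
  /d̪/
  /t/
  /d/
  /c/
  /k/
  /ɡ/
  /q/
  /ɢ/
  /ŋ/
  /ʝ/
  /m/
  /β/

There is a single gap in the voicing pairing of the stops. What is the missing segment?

/ɟ/

Voiceless: /p/ (bilabial), /t̪/ (dental), /t/ (alveolar), /c/ (palatal), /k/ (velar), /q/ (uvular).
Voiced: /b/ (bilabial), /d̪/ (dental), /d/ (alveolar), /ɡ/ (velar), /ɢ/ (uvular).
The palatal row has no voiced member, so the gap is the voiced palatal stop /ɟ/.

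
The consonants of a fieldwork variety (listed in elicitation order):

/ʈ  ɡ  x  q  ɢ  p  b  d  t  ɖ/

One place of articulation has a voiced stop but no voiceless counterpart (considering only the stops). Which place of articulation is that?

place of articulation  voiceless  voiced  
bilabial          p         b       
alveolar          t         d       
retroflex         ʈ         ɖ       
velar             —         ɡ       
uvular            q         ɢ       
Every place of articulation has a voiceless member except velar, where /k/ would be expected.

velar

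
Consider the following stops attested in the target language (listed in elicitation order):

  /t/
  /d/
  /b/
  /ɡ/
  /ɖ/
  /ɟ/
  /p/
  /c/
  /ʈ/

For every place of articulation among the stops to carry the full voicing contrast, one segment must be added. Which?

/k/

Voiceless: /p/ (bilabial), /t/ (alveolar), /ʈ/ (retroflex), /c/ (palatal).
Voiced: /b/ (bilabial), /d/ (alveolar), /ɖ/ (retroflex), /ɟ/ (palatal), /ɡ/ (velar).
The velar row has no voiceless member, so the gap is the voiceless velar stop /k/.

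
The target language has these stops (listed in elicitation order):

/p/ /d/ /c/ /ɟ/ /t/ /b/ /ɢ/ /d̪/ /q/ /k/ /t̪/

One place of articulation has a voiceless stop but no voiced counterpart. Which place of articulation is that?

bilabial: voiceless /p/, voiced /b/.
dental: voiceless /t̪/, voiced /d̪/.
alveolar: voiceless /t/, voiced /d/.
palatal: voiceless /c/, voiced /ɟ/.
velar: voiceless /k/, voiced —.
uvular: voiceless /q/, voiced /ɢ/.
Every place of articulation has a voiced member except velar, where /ɡ/ would be expected.

velar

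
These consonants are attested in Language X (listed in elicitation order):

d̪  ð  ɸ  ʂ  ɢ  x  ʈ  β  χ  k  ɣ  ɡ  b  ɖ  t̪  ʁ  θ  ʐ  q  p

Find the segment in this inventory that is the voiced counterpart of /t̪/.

/d̪/

/t̪/ is a voiceless dental stop.
The voiced counterpart is a voiced dental stop — in this inventory, /d̪/.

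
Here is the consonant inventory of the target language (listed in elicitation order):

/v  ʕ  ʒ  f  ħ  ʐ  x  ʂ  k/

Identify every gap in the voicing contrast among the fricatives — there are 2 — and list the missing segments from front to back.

/ʃ/, /ɣ/

labiodental: voiceless /f/, voiced /v/.
postalveolar: voiceless —, voiced /ʒ/.
retroflex: voiceless /ʂ/, voiced /ʐ/.
velar: voiceless /x/, voiced —.
pharyngeal: voiceless /ħ/, voiced /ʕ/.
Gaps, from front to back: postalveolar lacks voiceless (/ʃ/); velar lacks voiced (/ɣ/).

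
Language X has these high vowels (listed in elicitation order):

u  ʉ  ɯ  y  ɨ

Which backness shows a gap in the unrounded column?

front

backness          unrounded  rounded 
front             —         y       
central           ɨ         ʉ       
back              ɯ         u       
Every backness has an unrounded member except front, where /i/ would be expected.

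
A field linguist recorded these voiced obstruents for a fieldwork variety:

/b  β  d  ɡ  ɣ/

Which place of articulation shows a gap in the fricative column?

alveolar

Stop: /b/ (bilabial), /d/ (alveolar), /ɡ/ (velar).
Fricative: /β/ (bilabial), /ɣ/ (velar).
Every place of articulation has a fricative member except alveolar, where /z/ would be expected.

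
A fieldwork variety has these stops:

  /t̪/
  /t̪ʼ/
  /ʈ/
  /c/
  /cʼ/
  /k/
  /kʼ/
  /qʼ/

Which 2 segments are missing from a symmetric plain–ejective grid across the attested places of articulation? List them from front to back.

/ʈʼ/, /q/

Plain: /t̪/ (dental), /ʈ/ (retroflex), /c/ (palatal), /k/ (velar).
Ejective: /t̪ʼ/ (dental), /cʼ/ (palatal), /kʼ/ (velar), /qʼ/ (uvular).
Gaps, from front to back: retroflex lacks ejective (/ʈʼ/); uvular lacks plain (/q/).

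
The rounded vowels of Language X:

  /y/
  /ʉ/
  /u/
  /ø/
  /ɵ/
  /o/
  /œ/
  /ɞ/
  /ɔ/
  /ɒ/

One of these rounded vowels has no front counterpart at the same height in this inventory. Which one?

High: /y/ ~ /ʉ/ ~ /u/
High-mid: /ø/ ~ /ɵ/ ~ /o/
Low-mid: /œ/ ~ /ɞ/ ~ /ɔ/
Low: only /ɒ/ (back); no front partner.
So /ɒ/ is the unpaired segment.

/ɒ/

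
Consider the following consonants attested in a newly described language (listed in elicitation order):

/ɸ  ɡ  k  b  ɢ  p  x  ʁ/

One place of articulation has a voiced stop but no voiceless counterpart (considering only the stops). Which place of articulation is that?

bilabial: voiceless /p/, voiced /b/.
velar: voiceless /k/, voiced /ɡ/.
uvular: voiceless —, voiced /ɢ/.
Every place of articulation has a voiceless member except uvular, where /q/ would be expected.

uvular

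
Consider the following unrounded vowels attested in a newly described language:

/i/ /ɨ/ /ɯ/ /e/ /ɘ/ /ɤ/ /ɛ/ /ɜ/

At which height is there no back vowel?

low-mid

Front: /i/ (high), /e/ (high-mid), /ɛ/ (low-mid).
Central: /ɨ/ (high), /ɘ/ (high-mid), /ɜ/ (low-mid).
Back: /ɯ/ (high), /ɤ/ (high-mid).
Every height has a back member except low-mid, where /ʌ/ would be expected.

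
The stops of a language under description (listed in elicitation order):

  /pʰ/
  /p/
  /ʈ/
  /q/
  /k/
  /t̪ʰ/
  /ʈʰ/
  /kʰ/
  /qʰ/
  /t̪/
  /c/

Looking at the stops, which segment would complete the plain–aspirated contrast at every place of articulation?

bilabial: plain /p/, aspirated /pʰ/.
dental: plain /t̪/, aspirated /t̪ʰ/.
retroflex: plain /ʈ/, aspirated /ʈʰ/.
palatal: plain /c/, aspirated —.
velar: plain /k/, aspirated /kʰ/.
uvular: plain /q/, aspirated /qʰ/.
The palatal row has no aspirated member, so the gap is the aspirated palatal stop /cʰ/.

/cʰ/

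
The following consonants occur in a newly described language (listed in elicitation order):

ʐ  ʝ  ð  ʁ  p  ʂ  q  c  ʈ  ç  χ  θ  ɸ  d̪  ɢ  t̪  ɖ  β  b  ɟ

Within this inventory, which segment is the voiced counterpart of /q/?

/ɢ/

/q/ is a voiceless uvular stop.
The voiced counterpart is a voiced uvular stop — in this inventory, /ɢ/.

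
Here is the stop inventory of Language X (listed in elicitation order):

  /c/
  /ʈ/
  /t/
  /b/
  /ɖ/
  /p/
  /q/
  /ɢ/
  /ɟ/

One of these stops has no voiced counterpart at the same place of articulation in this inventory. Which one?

/t/

Bilabial: /p/ ~ /b/
Retroflex: /ʈ/ ~ /ɖ/
Palatal: /c/ ~ /ɟ/
Uvular: /q/ ~ /ɢ/
Alveolar: only /t/ (voiceless); no voiced partner.
So /t/ is the unpaired segment.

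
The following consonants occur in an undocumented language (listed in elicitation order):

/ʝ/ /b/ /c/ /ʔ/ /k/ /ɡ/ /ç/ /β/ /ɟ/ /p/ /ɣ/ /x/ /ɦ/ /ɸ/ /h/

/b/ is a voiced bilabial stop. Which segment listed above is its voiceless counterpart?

The voiceless counterpart is a voiceless bilabial stop — in this inventory, /p/.

/p/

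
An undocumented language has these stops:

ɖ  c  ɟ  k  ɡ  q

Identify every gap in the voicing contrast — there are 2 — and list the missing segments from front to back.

/ʈ/, /ɢ/

retroflex: voiceless —, voiced /ɖ/.
palatal: voiceless /c/, voiced /ɟ/.
velar: voiceless /k/, voiced /ɡ/.
uvular: voiceless /q/, voiced —.
Gaps, from front to back: retroflex lacks voiceless (/ʈ/); uvular lacks voiced (/ɢ/).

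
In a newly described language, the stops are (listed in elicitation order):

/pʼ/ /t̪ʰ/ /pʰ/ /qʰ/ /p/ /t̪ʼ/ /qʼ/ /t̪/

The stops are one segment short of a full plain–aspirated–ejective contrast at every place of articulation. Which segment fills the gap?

/q/

Plain: /p/ (bilabial), /t̪/ (dental).
Aspirated: /pʰ/ (bilabial), /t̪ʰ/ (dental), /qʰ/ (uvular).
Ejective: /pʼ/ (bilabial), /t̪ʼ/ (dental), /qʼ/ (uvular).
The uvular row has no plain member, so the gap is the plain uvular stop /q/.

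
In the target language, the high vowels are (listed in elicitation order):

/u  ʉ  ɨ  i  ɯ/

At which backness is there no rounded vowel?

front: unrounded /i/, rounded —.
central: unrounded /ɨ/, rounded /ʉ/.
back: unrounded /ɯ/, rounded /u/.
Every backness has a rounded member except front, where /y/ would be expected.

front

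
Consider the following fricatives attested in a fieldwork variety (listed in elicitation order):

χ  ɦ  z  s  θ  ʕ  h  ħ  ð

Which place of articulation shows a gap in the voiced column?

uvular

dental: voiceless /θ/, voiced /ð/.
alveolar: voiceless /s/, voiced /z/.
uvular: voiceless /χ/, voiced —.
pharyngeal: voiceless /ħ/, voiced /ʕ/.
glottal: voiceless /h/, voiced /ɦ/.
Every place of articulation has a voiced member except uvular, where /ʁ/ would be expected.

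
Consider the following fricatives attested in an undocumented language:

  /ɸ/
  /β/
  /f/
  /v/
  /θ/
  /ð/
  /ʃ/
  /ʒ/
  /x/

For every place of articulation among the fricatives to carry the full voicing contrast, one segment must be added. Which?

/ɣ/

place of articulation  voiceless  voiced  
bilabial          ɸ         β       
labiodental       f         v       
dental            θ         ð       
postalveolar      ʃ         ʒ       
velar             x         —       
The velar row has no voiced member, so the gap is the voiced velar fricative /ɣ/.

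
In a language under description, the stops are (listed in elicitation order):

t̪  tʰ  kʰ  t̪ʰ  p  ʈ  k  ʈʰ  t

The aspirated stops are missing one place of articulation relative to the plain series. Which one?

bilabial

place of articulation  plain     aspirated
bilabial          p         —       
dental            t̪        t̪ʰ     
alveolar          t         tʰ      
retroflex         ʈ         ʈʰ      
velar             k         kʰ      
Every place of articulation has an aspirated member except bilabial, where /pʰ/ would be expected.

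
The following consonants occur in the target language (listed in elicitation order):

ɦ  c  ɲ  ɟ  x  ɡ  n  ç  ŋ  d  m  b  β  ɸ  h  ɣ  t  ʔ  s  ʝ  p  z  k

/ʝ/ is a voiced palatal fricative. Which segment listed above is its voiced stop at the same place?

The voiced stop at the same place is a voiced palatal stop — in this inventory, /ɟ/.

/ɟ/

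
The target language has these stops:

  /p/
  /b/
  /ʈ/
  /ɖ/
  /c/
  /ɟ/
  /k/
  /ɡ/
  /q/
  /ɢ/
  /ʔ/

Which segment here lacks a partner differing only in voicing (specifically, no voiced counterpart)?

Bilabial: /p/ ~ /b/
Retroflex: /ʈ/ ~ /ɖ/
Palatal: /c/ ~ /ɟ/
Velar: /k/ ~ /ɡ/
Uvular: /q/ ~ /ɢ/
Glottal: only /ʔ/ (voiceless); no voiced partner.
So /ʔ/ is the unpaired segment.

/ʔ/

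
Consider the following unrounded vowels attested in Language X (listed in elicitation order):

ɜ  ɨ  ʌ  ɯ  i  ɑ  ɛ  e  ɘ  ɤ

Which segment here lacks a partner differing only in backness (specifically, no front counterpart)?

/ɑ/

High: /i/ ~ /ɨ/ ~ /ɯ/
High-mid: /e/ ~ /ɘ/ ~ /ɤ/
Low-mid: /ɛ/ ~ /ɜ/ ~ /ʌ/
Low: only /ɑ/ (back); no front partner.
So /ɑ/ is the unpaired segment.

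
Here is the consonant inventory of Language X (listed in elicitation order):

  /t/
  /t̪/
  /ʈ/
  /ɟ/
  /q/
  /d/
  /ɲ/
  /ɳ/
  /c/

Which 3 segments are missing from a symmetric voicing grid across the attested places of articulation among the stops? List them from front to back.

dental: voiceless /t̪/, voiced —.
alveolar: voiceless /t/, voiced /d/.
retroflex: voiceless /ʈ/, voiced —.
palatal: voiceless /c/, voiced /ɟ/.
uvular: voiceless /q/, voiced —.
Gaps, from front to back: dental lacks voiced (/d̪/); retroflex lacks voiced (/ɖ/); uvular lacks voiced (/ɢ/).

/d̪/, /ɖ/, /ɢ/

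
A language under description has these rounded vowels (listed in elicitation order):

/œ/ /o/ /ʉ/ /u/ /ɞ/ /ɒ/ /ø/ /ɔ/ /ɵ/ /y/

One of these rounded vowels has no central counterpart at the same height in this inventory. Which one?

/ɒ/

High: /y/ ~ /ʉ/ ~ /u/
High-mid: /ø/ ~ /ɵ/ ~ /o/
Low-mid: /œ/ ~ /ɞ/ ~ /ɔ/
Low: only /ɒ/ (back); no central partner.
So /ɒ/ is the unpaired segment.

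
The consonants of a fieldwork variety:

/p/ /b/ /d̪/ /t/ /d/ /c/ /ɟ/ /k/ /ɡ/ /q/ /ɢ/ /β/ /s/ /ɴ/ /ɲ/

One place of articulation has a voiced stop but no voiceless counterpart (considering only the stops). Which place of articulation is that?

bilabial: voiceless /p/, voiced /b/.
dental: voiceless —, voiced /d̪/.
alveolar: voiceless /t/, voiced /d/.
palatal: voiceless /c/, voiced /ɟ/.
velar: voiceless /k/, voiced /ɡ/.
uvular: voiceless /q/, voiced /ɢ/.
Every place of articulation has a voiceless member except dental, where /t̪/ would be expected.

dental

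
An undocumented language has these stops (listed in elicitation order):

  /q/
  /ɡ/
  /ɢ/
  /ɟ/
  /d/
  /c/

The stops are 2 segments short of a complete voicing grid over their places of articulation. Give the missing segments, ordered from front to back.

alveolar: voiceless —, voiced /d/.
palatal: voiceless /c/, voiced /ɟ/.
velar: voiceless —, voiced /ɡ/.
uvular: voiceless /q/, voiced /ɢ/.
Gaps, from front to back: alveolar lacks voiceless (/t/); velar lacks voiceless (/k/).

/t/, /k/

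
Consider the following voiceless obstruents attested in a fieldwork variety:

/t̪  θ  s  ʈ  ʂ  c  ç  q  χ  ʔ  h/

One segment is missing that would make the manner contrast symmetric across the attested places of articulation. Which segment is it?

/t/

Stop: /t̪/ (dental), /ʈ/ (retroflex), /c/ (palatal), /q/ (uvular), /ʔ/ (glottal).
Fricative: /θ/ (dental), /s/ (alveolar), /ʂ/ (retroflex), /ç/ (palatal), /χ/ (uvular), /h/ (glottal).
The alveolar row has no stop member, so the gap is the alveolar stop /t/.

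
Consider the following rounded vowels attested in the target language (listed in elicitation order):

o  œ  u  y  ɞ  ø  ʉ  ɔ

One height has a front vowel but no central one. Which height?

high: front /y/, central /ʉ/, back /u/.
high-mid: front /ø/, central —, back /o/.
low-mid: front /œ/, central /ɞ/, back /ɔ/.
Every height has a central member except high-mid, where /ɵ/ would be expected.

high-mid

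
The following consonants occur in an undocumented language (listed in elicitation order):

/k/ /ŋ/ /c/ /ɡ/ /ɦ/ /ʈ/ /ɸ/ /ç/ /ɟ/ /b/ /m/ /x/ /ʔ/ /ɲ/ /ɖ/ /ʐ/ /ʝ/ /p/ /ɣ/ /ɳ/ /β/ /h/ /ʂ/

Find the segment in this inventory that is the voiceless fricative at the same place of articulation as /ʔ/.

/h/

/ʔ/ is a voiceless glottal stop.
The voiceless fricative at the same place is a voiceless glottal fricative — in this inventory, /h/.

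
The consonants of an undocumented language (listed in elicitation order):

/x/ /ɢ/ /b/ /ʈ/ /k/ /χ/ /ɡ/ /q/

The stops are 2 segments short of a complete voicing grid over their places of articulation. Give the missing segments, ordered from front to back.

Voiceless: /ʈ/ (retroflex), /k/ (velar), /q/ (uvular).
Voiced: /b/ (bilabial), /ɡ/ (velar), /ɢ/ (uvular).
Gaps, from front to back: bilabial lacks voiceless (/p/); retroflex lacks voiced (/ɖ/).

/p/, /ɖ/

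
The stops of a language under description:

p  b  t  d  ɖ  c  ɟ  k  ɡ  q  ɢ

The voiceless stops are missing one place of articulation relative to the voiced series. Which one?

retroflex

bilabial: voiceless /p/, voiced /b/.
alveolar: voiceless /t/, voiced /d/.
retroflex: voiceless —, voiced /ɖ/.
palatal: voiceless /c/, voiced /ɟ/.
velar: voiceless /k/, voiced /ɡ/.
uvular: voiceless /q/, voiced /ɢ/.
Every place of articulation has a voiceless member except retroflex, where /ʈ/ would be expected.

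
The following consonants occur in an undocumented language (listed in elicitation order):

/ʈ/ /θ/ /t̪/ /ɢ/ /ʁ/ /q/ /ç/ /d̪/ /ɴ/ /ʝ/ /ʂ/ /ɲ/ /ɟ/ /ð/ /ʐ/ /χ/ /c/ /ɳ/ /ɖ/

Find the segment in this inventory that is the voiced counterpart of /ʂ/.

/ʐ/

/ʂ/ is a voiceless retroflex fricative.
The voiced counterpart is a voiced retroflex fricative — in this inventory, /ʐ/.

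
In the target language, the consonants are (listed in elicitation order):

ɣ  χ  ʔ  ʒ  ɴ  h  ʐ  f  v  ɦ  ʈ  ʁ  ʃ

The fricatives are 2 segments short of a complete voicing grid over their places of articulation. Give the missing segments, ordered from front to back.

/ʂ/, /x/

Voiceless: /f/ (labiodental), /ʃ/ (postalveolar), /χ/ (uvular), /h/ (glottal).
Voiced: /v/ (labiodental), /ʒ/ (postalveolar), /ʐ/ (retroflex), /ɣ/ (velar), /ʁ/ (uvular), /ɦ/ (glottal).
Gaps, from front to back: retroflex lacks voiceless (/ʂ/); velar lacks voiceless (/x/).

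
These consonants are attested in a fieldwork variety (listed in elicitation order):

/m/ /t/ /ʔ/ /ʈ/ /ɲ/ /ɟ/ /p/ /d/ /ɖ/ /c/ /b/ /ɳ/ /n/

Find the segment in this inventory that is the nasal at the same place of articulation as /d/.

/n/

/d/ is a voiced alveolar stop.
The nasal at the same place is an alveolar nasal — in this inventory, /n/.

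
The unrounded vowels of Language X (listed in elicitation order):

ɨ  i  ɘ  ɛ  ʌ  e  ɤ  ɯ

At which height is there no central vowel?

low-mid

high: front /i/, central /ɨ/, back /ɯ/.
high-mid: front /e/, central /ɘ/, back /ɤ/.
low-mid: front /ɛ/, central —, back /ʌ/.
Every height has a central member except low-mid, where /ɜ/ would be expected.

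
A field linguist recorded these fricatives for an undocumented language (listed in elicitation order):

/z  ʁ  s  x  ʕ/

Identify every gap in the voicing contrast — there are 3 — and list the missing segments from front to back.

alveolar: voiceless /s/, voiced /z/.
velar: voiceless /x/, voiced —.
uvular: voiceless —, voiced /ʁ/.
pharyngeal: voiceless —, voiced /ʕ/.
Gaps, from front to back: velar lacks voiced (/ɣ/); uvular lacks voiceless (/χ/); pharyngeal lacks voiceless (/ħ/).

/ɣ/, /χ/, /ħ/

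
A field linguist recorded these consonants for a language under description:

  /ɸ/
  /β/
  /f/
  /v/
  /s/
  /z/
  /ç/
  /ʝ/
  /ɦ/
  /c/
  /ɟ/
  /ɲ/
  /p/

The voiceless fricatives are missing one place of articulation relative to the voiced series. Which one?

glottal

bilabial: voiceless /ɸ/, voiced /β/.
labiodental: voiceless /f/, voiced /v/.
alveolar: voiceless /s/, voiced /z/.
palatal: voiceless /ç/, voiced /ʝ/.
glottal: voiceless —, voiced /ɦ/.
Every place of articulation has a voiceless member except glottal, where /h/ would be expected.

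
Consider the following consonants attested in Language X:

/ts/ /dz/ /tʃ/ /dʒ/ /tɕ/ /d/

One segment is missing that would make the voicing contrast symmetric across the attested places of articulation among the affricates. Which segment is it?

/dʑ/

Voiceless: /ts/ (alveolar), /tʃ/ (postalveolar), /tɕ/ (alveolo-palatal).
Voiced: /dz/ (alveolar), /dʒ/ (postalveolar).
The alveolo-palatal row has no voiced member, so the gap is the voiced alveolo-palatal affricate /dʑ/.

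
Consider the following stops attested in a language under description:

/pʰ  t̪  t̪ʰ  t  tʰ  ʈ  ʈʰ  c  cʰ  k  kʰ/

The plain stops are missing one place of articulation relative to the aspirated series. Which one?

place of articulation  plain     aspirated
bilabial          —         pʰ      
dental            t̪        t̪ʰ     
alveolar          t         tʰ      
retroflex         ʈ         ʈʰ      
palatal           c         cʰ      
velar             k         kʰ      
Every place of articulation has a plain member except bilabial, where /p/ would be expected.

bilabial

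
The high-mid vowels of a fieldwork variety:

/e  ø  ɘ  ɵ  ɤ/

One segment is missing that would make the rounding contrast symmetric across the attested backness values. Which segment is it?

/o/

front: unrounded /e/, rounded /ø/.
central: unrounded /ɘ/, rounded /ɵ/.
back: unrounded /ɤ/, rounded —.
The back row has no rounded member, so the gap is the back rounded vowel /o/.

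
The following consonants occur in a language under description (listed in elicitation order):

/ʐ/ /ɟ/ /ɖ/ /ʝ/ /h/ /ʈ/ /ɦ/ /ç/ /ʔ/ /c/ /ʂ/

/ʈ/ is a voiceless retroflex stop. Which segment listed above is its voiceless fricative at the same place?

The voiceless fricative at the same place is a voiceless retroflex fricative — in this inventory, /ʂ/.

/ʂ/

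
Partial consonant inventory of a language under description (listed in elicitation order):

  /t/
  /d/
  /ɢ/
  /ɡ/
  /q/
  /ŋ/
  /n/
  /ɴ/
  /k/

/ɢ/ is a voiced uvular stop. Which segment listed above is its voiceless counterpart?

/q/

The voiceless counterpart is a voiceless uvular stop — in this inventory, /q/.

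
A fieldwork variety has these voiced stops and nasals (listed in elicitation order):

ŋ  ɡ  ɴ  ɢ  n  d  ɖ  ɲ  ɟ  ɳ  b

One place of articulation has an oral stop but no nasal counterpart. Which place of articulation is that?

bilabial

Oral stop: /b/ (bilabial), /d/ (alveolar), /ɖ/ (retroflex), /ɟ/ (palatal), /ɡ/ (velar), /ɢ/ (uvular).
Nasal: /n/ (alveolar), /ɳ/ (retroflex), /ɲ/ (palatal), /ŋ/ (velar), /ɴ/ (uvular).
Every place of articulation has a nasal member except bilabial, where /m/ would be expected.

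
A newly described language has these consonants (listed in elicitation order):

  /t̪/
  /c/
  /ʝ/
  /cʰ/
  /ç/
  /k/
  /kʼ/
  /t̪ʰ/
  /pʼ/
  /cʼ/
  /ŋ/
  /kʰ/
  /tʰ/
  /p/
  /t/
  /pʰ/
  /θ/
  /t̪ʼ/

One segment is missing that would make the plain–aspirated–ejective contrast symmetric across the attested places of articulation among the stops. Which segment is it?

/tʼ/

Plain: /p/ (bilabial), /t̪/ (dental), /t/ (alveolar), /c/ (palatal), /k/ (velar).
Aspirated: /pʰ/ (bilabial), /t̪ʰ/ (dental), /tʰ/ (alveolar), /cʰ/ (palatal), /kʰ/ (velar).
Ejective: /pʼ/ (bilabial), /t̪ʼ/ (dental), /cʼ/ (palatal), /kʼ/ (velar).
The alveolar row has no ejective member, so the gap is the ejective alveolar stop /tʼ/.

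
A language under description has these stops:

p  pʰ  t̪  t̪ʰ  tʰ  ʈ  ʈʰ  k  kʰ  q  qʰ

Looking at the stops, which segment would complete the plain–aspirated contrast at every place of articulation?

/t/

place of articulation  plain     aspirated
bilabial          p         pʰ      
dental            t̪        t̪ʰ     
alveolar          —         tʰ      
retroflex         ʈ         ʈʰ      
velar             k         kʰ      
uvular            q         qʰ      
The alveolar row has no plain member, so the gap is the plain alveolar stop /t/.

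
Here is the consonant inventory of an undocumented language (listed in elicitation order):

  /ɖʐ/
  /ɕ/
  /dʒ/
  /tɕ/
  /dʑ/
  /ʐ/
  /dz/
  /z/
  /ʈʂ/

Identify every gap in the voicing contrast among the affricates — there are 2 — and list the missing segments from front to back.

/ts/, /tʃ/

place of articulation  voiceless  voiced  
alveolar          —         dz      
postalveolar      —         dʒ      
retroflex         ʈʂ        ɖʐ      
alveolo-palatal   tɕ        dʑ      
Gaps, from front to back: alveolar lacks voiceless (/ts/); postalveolar lacks voiceless (/tʃ/).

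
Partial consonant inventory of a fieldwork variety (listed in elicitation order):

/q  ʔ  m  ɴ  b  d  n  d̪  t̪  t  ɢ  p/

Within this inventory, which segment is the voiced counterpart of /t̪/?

/d̪/

/t̪/ is a voiceless dental stop.
The voiced counterpart is a voiced dental stop — in this inventory, /d̪/.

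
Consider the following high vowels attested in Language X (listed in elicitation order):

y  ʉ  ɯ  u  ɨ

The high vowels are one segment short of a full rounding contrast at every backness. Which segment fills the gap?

/i/

front: unrounded —, rounded /y/.
central: unrounded /ɨ/, rounded /ʉ/.
back: unrounded /ɯ/, rounded /u/.
The front row has no unrounded member, so the gap is the front unrounded vowel /i/.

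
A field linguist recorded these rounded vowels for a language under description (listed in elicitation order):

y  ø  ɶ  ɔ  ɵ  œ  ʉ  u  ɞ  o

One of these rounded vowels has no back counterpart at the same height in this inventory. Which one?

High: /y/ ~ /ʉ/ ~ /u/
High-mid: /ø/ ~ /ɵ/ ~ /o/
Low-mid: /œ/ ~ /ɞ/ ~ /ɔ/
Low: only /ɶ/ (front); no back partner.
So /ɶ/ is the unpaired segment.

/ɶ/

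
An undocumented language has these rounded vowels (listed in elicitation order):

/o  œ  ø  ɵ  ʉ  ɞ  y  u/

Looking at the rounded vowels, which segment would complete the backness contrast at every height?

Front: /y/ (high), /ø/ (high-mid), /œ/ (low-mid).
Central: /ʉ/ (high), /ɵ/ (high-mid), /ɞ/ (low-mid).
Back: /u/ (high), /o/ (high-mid).
The low-mid row has no back member, so the gap is the low-mid back rounded vowel /ɔ/.

/ɔ/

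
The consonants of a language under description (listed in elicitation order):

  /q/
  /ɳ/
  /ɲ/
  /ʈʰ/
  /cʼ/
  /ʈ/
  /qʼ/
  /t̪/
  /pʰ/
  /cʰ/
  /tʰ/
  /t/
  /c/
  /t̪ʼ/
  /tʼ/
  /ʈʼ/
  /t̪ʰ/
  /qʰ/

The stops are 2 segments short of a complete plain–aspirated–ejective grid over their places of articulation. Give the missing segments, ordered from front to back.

/p/, /pʼ/

place of articulation  plain     aspirated  ejective
bilabial          —         pʰ        —       
dental            t̪        t̪ʰ       t̪ʼ     
alveolar          t         tʰ        tʼ      
retroflex         ʈ         ʈʰ        ʈʼ      
palatal           c         cʰ        cʼ      
uvular            q         qʰ        qʼ      
Gaps, from front to back: bilabial lacks plain (/p/); bilabial lacks ejective (/pʼ/).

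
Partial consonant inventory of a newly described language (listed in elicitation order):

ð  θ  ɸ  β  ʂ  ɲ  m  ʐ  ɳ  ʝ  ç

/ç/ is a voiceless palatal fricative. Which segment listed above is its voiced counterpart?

/ʝ/

The voiced counterpart is a voiced palatal fricative — in this inventory, /ʝ/.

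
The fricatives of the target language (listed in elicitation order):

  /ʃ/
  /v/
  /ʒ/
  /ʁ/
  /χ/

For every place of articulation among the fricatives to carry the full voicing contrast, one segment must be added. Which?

/f/

place of articulation  voiceless  voiced  
labiodental       —         v       
postalveolar      ʃ         ʒ       
uvular            χ         ʁ       
The labiodental row has no voiceless member, so the gap is the voiceless labiodental fricative /f/.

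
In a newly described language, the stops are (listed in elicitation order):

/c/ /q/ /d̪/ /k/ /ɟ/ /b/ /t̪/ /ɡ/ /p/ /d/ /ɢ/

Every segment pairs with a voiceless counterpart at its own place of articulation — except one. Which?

/d/

Bilabial: /p/ ~ /b/
Dental: /t̪/ ~ /d̪/
Palatal: /c/ ~ /ɟ/
Velar: /k/ ~ /ɡ/
Uvular: /q/ ~ /ɢ/
Alveolar: only /d/ (voiced); no voiceless partner.
So /d/ is the unpaired segment.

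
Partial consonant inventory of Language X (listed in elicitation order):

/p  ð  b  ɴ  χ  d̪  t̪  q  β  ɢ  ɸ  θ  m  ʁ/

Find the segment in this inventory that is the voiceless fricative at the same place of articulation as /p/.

/ɸ/

/p/ is a voiceless bilabial stop.
The voiceless fricative at the same place is a voiceless bilabial fricative — in this inventory, /ɸ/.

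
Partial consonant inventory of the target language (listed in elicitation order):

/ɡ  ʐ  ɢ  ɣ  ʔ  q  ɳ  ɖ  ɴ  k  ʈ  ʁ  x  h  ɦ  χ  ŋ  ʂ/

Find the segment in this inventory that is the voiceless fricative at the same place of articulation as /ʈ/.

/ʈ/ is a voiceless retroflex stop.
The voiceless fricative at the same place is a voiceless retroflex fricative — in this inventory, /ʂ/.

/ʂ/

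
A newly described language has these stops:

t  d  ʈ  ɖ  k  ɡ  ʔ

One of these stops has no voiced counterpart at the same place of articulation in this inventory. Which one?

/ʔ/

Alveolar: /t/ ~ /d/
Retroflex: /ʈ/ ~ /ɖ/
Velar: /k/ ~ /ɡ/
Glottal: only /ʔ/ (voiceless); no voiced partner.
So /ʔ/ is the unpaired segment.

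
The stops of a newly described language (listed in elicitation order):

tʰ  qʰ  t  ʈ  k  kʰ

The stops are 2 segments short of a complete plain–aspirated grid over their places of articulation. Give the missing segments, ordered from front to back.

/ʈʰ/, /q/

Plain: /t/ (alveolar), /ʈ/ (retroflex), /k/ (velar).
Aspirated: /tʰ/ (alveolar), /kʰ/ (velar), /qʰ/ (uvular).
Gaps, from front to back: retroflex lacks aspirated (/ʈʰ/); uvular lacks plain (/q/).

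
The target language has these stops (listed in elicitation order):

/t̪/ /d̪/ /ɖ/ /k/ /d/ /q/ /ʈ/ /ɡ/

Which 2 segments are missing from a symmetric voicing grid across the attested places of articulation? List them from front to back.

Voiceless: /t̪/ (dental), /ʈ/ (retroflex), /k/ (velar), /q/ (uvular).
Voiced: /d̪/ (dental), /d/ (alveolar), /ɖ/ (retroflex), /ɡ/ (velar).
Gaps, from front to back: alveolar lacks voiceless (/t/); uvular lacks voiced (/ɢ/).

/t/, /ɢ/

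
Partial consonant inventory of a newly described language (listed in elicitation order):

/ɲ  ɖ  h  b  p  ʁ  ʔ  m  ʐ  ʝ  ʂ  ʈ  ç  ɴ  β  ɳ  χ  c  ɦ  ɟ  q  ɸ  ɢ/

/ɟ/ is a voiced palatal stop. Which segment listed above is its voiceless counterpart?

/c/

The voiceless counterpart is a voiceless palatal stop — in this inventory, /c/.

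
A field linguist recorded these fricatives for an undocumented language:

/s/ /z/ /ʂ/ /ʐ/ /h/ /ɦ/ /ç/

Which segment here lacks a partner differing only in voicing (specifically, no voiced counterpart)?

/ç/

Alveolar: /s/ ~ /z/
Retroflex: /ʂ/ ~ /ʐ/
Glottal: /h/ ~ /ɦ/
Palatal: only /ç/ (voiceless); no voiced partner.
So /ç/ is the unpaired segment.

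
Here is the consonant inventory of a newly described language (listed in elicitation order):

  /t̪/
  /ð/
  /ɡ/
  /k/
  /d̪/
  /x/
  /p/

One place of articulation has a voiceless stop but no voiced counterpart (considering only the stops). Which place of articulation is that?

bilabial: voiceless /p/, voiced —.
dental: voiceless /t̪/, voiced /d̪/.
velar: voiceless /k/, voiced /ɡ/.
Every place of articulation has a voiced member except bilabial, where /b/ would be expected.

bilabial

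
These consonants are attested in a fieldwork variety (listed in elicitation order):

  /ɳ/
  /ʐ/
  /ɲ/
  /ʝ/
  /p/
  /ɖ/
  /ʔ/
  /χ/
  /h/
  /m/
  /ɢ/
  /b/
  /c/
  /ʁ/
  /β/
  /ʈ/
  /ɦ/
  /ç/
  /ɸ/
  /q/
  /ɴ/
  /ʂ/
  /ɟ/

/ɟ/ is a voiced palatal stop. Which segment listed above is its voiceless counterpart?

The voiceless counterpart is a voiceless palatal stop — in this inventory, /c/.

/c/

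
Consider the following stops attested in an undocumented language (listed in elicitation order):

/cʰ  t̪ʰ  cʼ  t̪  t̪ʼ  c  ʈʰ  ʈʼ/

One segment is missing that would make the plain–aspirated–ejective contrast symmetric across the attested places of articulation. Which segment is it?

/ʈ/

dental: plain /t̪/, aspirated /t̪ʰ/, ejective /t̪ʼ/.
retroflex: plain —, aspirated /ʈʰ/, ejective /ʈʼ/.
palatal: plain /c/, aspirated /cʰ/, ejective /cʼ/.
The retroflex row has no plain member, so the gap is the plain retroflex stop /ʈ/.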